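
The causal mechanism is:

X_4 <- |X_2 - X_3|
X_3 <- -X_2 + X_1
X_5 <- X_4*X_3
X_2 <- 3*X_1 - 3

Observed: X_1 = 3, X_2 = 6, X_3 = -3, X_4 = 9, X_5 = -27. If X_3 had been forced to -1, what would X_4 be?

The intervention breaks the incoming arrows to X_3: X_3 <- -X_2 + X_1 no longer applies, and X_3 = -1.
X_2 = 3*X_1 - 3  [with X_1=3]  = 6
X_4 = |X_2 - X_3|  [with X_2=6, X_3=-1]  = 7

7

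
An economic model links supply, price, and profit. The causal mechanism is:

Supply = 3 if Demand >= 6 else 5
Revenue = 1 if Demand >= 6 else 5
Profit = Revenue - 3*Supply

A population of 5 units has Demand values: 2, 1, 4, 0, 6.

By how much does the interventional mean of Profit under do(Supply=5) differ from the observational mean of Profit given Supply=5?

Under do(Supply=5), Supply's equation is replaced by Supply=5 for every unit. Per-unit Profit: -10, -10, -10, -10, -14. Mean = -10.8.
E[Profit|Supply=5] averages over only the 4 units with Supply=5 (Demand = 2, 1, 4, 0): Profit = -10, -10, -10, -10, mean -10.
Difference = -10.8 − (-10) = -0.8.

-0.8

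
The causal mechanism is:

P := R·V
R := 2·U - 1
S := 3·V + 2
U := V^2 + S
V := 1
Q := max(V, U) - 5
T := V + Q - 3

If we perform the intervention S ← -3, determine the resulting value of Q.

Under do(S=-3), the mechanism S := 3·V + 2 is discarded; S is fixed at -3.
U = V^2 + S  [with V=1, S=-3]  = -2
Q = max(V, U) - 5  [with V=1, U=-2]  = -4

-4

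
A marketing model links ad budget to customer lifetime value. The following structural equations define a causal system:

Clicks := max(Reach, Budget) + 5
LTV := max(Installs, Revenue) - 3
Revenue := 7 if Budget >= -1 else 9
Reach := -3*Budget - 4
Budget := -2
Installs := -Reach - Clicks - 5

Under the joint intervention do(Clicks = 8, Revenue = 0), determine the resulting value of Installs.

-15

The joint intervention fixes Clicks = 8, Revenue = 0, removing each variable's own equation.
Reach = -3*Budget - 4  [with Budget=-2]  = 2
Installs = -Reach - Clicks - 5  [with Reach=2, Clicks=8]  = -15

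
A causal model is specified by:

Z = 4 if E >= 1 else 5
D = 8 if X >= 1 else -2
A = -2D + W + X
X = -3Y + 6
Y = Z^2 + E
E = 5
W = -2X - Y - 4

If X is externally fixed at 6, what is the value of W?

-37

Under do(X=6), the mechanism X = -3Y + 6 is discarded; X is fixed at 6.
Z = 4 if E >= 1 else 5  [with E=5]  = 4
Y = Z^2 + E  [with Z=4, E=5]  = 21
W = -2X - Y - 4  [with X=6, Y=21]  = -37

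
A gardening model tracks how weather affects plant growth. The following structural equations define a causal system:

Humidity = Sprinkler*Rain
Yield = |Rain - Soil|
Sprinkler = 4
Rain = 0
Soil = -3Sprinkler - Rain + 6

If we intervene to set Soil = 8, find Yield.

8

do(Soil=8) replaces the equation Soil = -3Sprinkler - Rain + 6 with the constant Soil = 8.
Yield = |Rain - Soil|  [with Rain=0, Soil=8]  = 8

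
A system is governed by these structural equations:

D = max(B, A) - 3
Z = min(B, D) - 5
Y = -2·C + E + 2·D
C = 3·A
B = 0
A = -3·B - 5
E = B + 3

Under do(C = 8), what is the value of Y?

The intervention breaks the incoming arrows to C: C = 3·A no longer applies, and C = 8.
A = -3·B - 5  [with B=0]  = -5
E = B + 3  [with B=0]  = 3
D = max(B, A) - 3  [with B=0, A=-5]  = -3
Y = -2·C + E + 2·D  [with C=8, E=3, D=-3]  = -19

-19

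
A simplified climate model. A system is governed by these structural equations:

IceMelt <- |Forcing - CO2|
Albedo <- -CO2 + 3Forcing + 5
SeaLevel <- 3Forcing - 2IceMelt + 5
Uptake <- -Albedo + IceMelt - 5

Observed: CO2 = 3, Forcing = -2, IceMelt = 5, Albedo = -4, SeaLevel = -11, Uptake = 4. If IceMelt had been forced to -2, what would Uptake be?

-3

The intervention breaks the incoming arrows to IceMelt: IceMelt <- |Forcing - CO2| no longer applies, and IceMelt = -2.
Albedo = -CO2 + 3Forcing + 5  [with CO2=3, Forcing=-2]  = -4
Uptake = -Albedo + IceMelt - 5  [with Albedo=-4, IceMelt=-2]  = -3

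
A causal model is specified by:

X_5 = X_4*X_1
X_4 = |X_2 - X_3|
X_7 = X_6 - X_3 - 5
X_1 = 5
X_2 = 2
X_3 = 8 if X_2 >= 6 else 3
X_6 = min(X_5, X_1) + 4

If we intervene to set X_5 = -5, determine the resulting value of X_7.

-9

Under do(X_5=-5), the mechanism X_5 = X_4*X_1 is discarded; X_5 is fixed at -5.
X_3 = 8 if X_2 >= 6 else 3  [with X_2=2]  = 3
X_6 = min(X_5, X_1) + 4  [with X_5=-5, X_1=5]  = -1
X_7 = X_6 - X_3 - 5  [with X_6=-1, X_3=3]  = -9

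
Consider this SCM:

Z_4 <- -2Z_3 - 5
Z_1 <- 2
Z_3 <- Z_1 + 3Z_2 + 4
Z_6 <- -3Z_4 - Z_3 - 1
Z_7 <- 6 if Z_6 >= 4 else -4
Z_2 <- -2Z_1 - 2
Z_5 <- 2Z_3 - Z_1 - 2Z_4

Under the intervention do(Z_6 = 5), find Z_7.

6

Intervening sets Z_6 = 5 and removes its equation (Z_6 <- -3Z_4 - Z_3 - 1).
Z_7 = 6 if Z_6 >= 4 else -4  [with Z_6=5]  = 6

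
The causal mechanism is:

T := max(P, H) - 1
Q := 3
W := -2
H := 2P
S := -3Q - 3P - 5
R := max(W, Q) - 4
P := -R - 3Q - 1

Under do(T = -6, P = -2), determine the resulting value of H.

Setting T = -6, P = -2 by intervention discards those variables' equations.
H = 2P  [with P=-2]  = -4

-4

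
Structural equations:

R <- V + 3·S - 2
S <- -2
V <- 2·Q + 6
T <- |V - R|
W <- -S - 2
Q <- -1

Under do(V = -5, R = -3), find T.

Setting V = -5, R = -3 by intervention discards those variables' equations.
T = |V - R|  [with V=-5, R=-3]  = 2

2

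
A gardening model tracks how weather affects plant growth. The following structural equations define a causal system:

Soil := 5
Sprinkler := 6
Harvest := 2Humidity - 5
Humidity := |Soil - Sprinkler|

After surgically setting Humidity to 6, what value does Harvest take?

The intervention breaks the incoming arrows to Humidity: Humidity := |Soil - Sprinkler| no longer applies, and Humidity = 6.
Harvest = 2Humidity - 5  [with Humidity=6]  = 7

7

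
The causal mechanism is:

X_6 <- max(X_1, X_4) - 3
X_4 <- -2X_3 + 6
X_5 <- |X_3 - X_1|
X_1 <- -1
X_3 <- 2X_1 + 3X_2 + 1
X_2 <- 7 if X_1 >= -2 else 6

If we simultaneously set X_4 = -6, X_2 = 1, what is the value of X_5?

The joint intervention fixes X_4 = -6, X_2 = 1, removing each variable's own equation.
X_3 = 2X_1 + 3X_2 + 1  [with X_1=-1, X_2=1]  = 2
X_5 = |X_3 - X_1|  [with X_3=2, X_1=-1]  = 3

3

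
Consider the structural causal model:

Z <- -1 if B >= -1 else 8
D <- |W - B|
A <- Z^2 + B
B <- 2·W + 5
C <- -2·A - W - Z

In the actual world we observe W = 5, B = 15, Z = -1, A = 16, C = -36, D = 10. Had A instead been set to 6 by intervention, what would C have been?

-16

Intervening sets A = 6 and removes its equation (A <- Z^2 + B).
B = 2·W + 5  [with W=5]  = 15
Z = -1 if B >= -1 else 8  [with B=15]  = -1
C = -2·A - W - Z  [with A=6, W=5, Z=-1]  = -16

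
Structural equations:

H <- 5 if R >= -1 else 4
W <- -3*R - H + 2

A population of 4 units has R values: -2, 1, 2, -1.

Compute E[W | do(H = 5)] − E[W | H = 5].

Every unit gets H=5 under the intervention. W values become 3, -6, -9, 0; E[W|do(H=5)] = -3.
E[W|H=5] averages over only the 3 units with H=5 (R = 1, 2, -1): W = -6, -9, 0, mean -5.
Difference = -3 − (-5) = 2.

2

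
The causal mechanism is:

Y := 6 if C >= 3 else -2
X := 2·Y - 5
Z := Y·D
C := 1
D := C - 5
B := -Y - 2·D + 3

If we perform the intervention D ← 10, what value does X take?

Under do(D=10), the mechanism D := C - 5 is discarded; D is fixed at 10.
Since X is not a descendant of the intervened variable, it is unaffected.
Y = 6 if C >= 3 else -2  [with C=1]  = -2
X = 2·Y - 5  [with Y=-2]  = -9

-9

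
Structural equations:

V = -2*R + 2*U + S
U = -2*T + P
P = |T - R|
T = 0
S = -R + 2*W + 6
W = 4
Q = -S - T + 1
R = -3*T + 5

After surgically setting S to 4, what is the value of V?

The intervention breaks the incoming arrows to S: S = -R + 2*W + 6 no longer applies, and S = 4.
R = -3*T + 5  [with T=0]  = 5
P = |T - R|  [with T=0, R=5]  = 5
U = -2*T + P  [with T=0, P=5]  = 5
V = -2*R + 2*U + S  [with R=5, U=5, S=4]  = 4

4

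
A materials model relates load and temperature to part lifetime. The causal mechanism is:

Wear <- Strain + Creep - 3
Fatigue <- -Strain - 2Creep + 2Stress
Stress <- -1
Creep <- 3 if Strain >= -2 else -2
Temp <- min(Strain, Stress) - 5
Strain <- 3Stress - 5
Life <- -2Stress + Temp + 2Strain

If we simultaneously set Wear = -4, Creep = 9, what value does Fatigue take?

Setting Wear = -4, Creep = 9 by intervention discards those variables' equations.
Strain = 3Stress - 5  [with Stress=-1]  = -8
Fatigue = -Strain - 2Creep + 2Stress  [with Strain=-8, Creep=9, Stress=-1]  = -12

-12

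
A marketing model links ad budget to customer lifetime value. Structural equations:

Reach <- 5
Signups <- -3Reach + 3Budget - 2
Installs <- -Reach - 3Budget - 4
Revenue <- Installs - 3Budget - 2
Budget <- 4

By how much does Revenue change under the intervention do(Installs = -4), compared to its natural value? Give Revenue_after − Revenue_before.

17

do(Installs=-4) replaces the equation Installs <- -Reach - 3Budget - 4 with the constant Installs = -4.
Revenue = Installs - 3Budget - 2  [with Installs=-4, Budget=4]  = -18
Without intervention: Installs = -Reach - 3Budget - 4  [with Reach=5, Budget=4]  = -21; Revenue = Installs - 3Budget - 2  [with Installs=-21, Budget=4]  = -35.
Change = -18 − (-35) = 17.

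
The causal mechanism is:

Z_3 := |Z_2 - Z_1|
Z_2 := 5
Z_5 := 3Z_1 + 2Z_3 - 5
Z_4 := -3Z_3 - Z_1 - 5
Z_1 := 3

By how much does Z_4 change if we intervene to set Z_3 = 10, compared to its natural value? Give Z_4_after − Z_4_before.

The intervention breaks the incoming arrows to Z_3: Z_3 := |Z_2 - Z_1| no longer applies, and Z_3 = 10.
Z_4 = -3Z_3 - Z_1 - 5  [with Z_3=10, Z_1=3]  = -38
Without intervention: Z_3 = |Z_2 - Z_1|  [with Z_2=5, Z_1=3]  = 2; Z_4 = -3Z_3 - Z_1 - 5  [with Z_3=2, Z_1=3]  = -14.
Change = -38 − (-14) = -24.

-24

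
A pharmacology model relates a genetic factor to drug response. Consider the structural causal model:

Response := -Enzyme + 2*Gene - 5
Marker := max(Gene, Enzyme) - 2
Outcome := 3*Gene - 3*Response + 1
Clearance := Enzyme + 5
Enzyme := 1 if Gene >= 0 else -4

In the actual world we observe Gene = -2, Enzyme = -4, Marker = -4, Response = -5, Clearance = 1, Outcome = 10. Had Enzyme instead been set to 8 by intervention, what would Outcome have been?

Under do(Enzyme=8), the mechanism Enzyme := 1 if Gene >= 0 else -4 is discarded; Enzyme is fixed at 8.
Response = -Enzyme + 2*Gene - 5  [with Enzyme=8, Gene=-2]  = -17
Outcome = 3*Gene - 3*Response + 1  [with Gene=-2, Response=-17]  = 46

46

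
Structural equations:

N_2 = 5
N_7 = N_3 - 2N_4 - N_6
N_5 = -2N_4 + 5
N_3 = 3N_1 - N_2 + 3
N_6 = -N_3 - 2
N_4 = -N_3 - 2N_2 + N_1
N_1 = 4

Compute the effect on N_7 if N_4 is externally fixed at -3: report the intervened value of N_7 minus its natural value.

The intervention breaks the incoming arrows to N_4: N_4 = -N_3 - 2N_2 + N_1 no longer applies, and N_4 = -3.
N_3 = 3N_1 - N_2 + 3  [with N_1=4, N_2=5]  = 10
N_6 = -N_3 - 2  [with N_3=10]  = -12
N_7 = N_3 - 2N_4 - N_6  [with N_3=10, N_4=-3, N_6=-12]  = 28
Without intervention: N_3 = 3N_1 - N_2 + 3  [with N_1=4, N_2=5]  = 10; N_4 = -N_3 - 2N_2 + N_1  [with N_3=10, N_2=5, N_1=4]  = -16; N_6 = -N_3 - 2  [with N_3=10]  = -12; N_7 = N_3 - 2N_4 - N_6  [with N_3=10, N_4=-16, N_6=-12]  = 54.
Change = 28 − 54 = -26.

-26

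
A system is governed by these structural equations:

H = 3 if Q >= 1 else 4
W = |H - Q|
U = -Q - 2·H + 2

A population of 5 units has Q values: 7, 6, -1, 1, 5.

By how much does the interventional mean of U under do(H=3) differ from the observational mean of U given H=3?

1.15

do(H=3) breaks H's dependence on Q. With H=3 fixed, U across the units is -11, -10, -3, -5, -9, mean -7.6.
Observing H=3 restricts to units where H's equation naturally yields 3: Q ∈ {7, 6, 1, 5}. In that subpopulation U = -11, -10, -5, -9, mean -8.75.
Difference = -7.6 − (-8.75) = 1.15.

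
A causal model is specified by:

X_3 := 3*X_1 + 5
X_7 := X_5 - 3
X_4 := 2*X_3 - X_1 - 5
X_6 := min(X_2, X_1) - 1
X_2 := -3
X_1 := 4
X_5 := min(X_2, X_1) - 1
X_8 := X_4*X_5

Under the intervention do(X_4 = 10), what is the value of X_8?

-40

do(X_4=10) replaces the equation X_4 := 2*X_3 - X_1 - 5 with the constant X_4 = 10.
X_5 = min(X_2, X_1) - 1  [with X_2=-3, X_1=4]  = -4
X_8 = X_4*X_5  [with X_4=10, X_5=-4]  = -40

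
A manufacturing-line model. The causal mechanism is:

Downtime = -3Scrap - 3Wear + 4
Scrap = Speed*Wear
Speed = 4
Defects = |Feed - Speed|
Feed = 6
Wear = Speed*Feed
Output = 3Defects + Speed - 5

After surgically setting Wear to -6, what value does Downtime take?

94

The intervention breaks the incoming arrows to Wear: Wear = Speed*Feed no longer applies, and Wear = -6.
Scrap = Speed*Wear  [with Speed=4, Wear=-6]  = -24
Downtime = -3Scrap - 3Wear + 4  [with Scrap=-24, Wear=-6]  = 94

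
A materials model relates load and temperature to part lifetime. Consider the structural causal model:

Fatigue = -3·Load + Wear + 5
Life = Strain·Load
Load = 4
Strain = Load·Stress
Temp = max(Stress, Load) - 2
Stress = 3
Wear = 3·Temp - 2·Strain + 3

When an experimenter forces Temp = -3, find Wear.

-30

Intervening sets Temp = -3 and removes its equation (Temp = max(Stress, Load) - 2).
Strain = Load·Stress  [with Load=4, Stress=3]  = 12
Wear = 3·Temp - 2·Strain + 3  [with Temp=-3, Strain=12]  = -30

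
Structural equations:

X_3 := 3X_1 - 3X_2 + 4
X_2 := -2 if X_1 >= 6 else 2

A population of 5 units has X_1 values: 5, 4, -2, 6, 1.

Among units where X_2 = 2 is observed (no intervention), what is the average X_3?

E[X_3|X_2=2] averages over only the 4 units with X_2=2 (X_1 = 5, 4, -2, 1): X_3 = 13, 10, -8, 1, mean 4.

4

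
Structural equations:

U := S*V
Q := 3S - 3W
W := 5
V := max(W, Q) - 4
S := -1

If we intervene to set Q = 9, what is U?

-5

do(Q=9) replaces the equation Q := 3S - 3W with the constant Q = 9.
V = max(W, Q) - 4  [with W=5, Q=9]  = 5
U = S*V  [with S=-1, V=5]  = -5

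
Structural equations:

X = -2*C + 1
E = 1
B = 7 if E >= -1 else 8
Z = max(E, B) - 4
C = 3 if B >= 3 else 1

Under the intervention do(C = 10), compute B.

The intervention breaks the incoming arrows to C: C = 3 if B >= 3 else 1 no longer applies, and C = 10.
Since B is not a descendant of the intervened variable, it is unaffected.
B = 7 if E >= -1 else 8  [with E=1]  = 7

7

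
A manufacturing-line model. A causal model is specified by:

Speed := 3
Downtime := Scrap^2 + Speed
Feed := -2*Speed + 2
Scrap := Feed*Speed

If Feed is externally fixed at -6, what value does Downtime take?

Under do(Feed=-6), the mechanism Feed := -2*Speed + 2 is discarded; Feed is fixed at -6.
Scrap = Feed*Speed  [with Feed=-6, Speed=3]  = -18
Downtime = Scrap^2 + Speed  [with Scrap=-18, Speed=3]  = 327

327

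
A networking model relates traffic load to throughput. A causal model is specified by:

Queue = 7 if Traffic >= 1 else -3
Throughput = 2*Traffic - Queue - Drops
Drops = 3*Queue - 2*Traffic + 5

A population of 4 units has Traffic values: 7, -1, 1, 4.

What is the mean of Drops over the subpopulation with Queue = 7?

E[Drops|Queue=7] averages over only the 3 units with Queue=7 (Traffic = 7, 1, 4): Drops = 12, 24, 18, mean 18.

18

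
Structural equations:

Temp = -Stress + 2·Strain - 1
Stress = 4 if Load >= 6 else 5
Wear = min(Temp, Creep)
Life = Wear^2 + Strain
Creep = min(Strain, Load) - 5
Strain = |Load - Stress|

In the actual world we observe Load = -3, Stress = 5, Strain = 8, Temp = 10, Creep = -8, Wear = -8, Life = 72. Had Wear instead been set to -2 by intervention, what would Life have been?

12

Intervening sets Wear = -2 and removes its equation (Wear = min(Temp, Creep)).
Stress = 4 if Load >= 6 else 5  [with Load=-3]  = 5
Strain = |Load - Stress|  [with Load=-3, Stress=5]  = 8
Life = Wear^2 + Strain  [with Wear=-2, Strain=8]  = 12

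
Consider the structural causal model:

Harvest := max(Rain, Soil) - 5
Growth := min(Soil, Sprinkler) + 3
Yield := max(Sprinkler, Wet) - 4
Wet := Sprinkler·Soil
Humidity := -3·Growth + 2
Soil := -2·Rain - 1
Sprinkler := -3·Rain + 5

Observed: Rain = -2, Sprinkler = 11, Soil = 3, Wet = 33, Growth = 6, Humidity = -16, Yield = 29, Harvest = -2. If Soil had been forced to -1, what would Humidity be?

The intervention breaks the incoming arrows to Soil: Soil := -2·Rain - 1 no longer applies, and Soil = -1.
Sprinkler = -3·Rain + 5  [with Rain=-2]  = 11
Growth = min(Soil, Sprinkler) + 3  [with Soil=-1, Sprinkler=11]  = 2
Humidity = -3·Growth + 2  [with Growth=2]  = -4

-4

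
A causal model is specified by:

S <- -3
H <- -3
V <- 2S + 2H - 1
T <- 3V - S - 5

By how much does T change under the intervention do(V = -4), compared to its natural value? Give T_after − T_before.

27

The intervention breaks the incoming arrows to V: V <- 2S + 2H - 1 no longer applies, and V = -4.
T = 3V - S - 5  [with V=-4, S=-3]  = -14
Without intervention: V = 2S + 2H - 1  [with S=-3, H=-3]  = -13; T = 3V - S - 5  [with V=-13, S=-3]  = -41.
Change = -14 − (-41) = 27.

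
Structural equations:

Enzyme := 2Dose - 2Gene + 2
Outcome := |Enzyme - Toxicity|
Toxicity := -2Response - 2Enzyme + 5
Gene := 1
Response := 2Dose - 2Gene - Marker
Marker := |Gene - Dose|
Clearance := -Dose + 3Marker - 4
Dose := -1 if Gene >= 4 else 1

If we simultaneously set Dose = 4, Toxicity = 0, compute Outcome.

8

Setting Dose = 4, Toxicity = 0 by intervention discards those variables' equations.
Enzyme = 2Dose - 2Gene + 2  [with Dose=4, Gene=1]  = 8
Outcome = |Enzyme - Toxicity|  [with Enzyme=8, Toxicity=0]  = 8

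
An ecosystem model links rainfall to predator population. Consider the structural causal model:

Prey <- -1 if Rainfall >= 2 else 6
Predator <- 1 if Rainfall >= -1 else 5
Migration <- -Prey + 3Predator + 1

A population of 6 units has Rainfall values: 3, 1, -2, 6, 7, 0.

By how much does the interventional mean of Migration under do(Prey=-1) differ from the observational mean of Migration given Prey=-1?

2

do(Prey=-1) breaks Prey's dependence on Rainfall. With Prey=-1 fixed, Migration across the units is 5, 5, 17, 5, 5, 5, mean 7.
Conditioning on Prey=-1 selects the 3 unit(s) with Rainfall ∈ {3, 6, 7}. Their Migration values: 5, 5, 5. Mean = 5.
Difference = 7 − 5 = 2.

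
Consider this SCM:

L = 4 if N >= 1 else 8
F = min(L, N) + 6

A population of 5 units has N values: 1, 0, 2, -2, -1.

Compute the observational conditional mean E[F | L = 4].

Observing L=4 restricts to units where L's equation naturally yields 4: N ∈ {1, 2}. In that subpopulation F = 7, 8, mean 7.5.

7.5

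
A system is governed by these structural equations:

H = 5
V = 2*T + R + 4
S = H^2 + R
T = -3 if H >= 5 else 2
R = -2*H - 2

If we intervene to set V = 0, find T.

The intervention breaks the incoming arrows to V: V = 2*T + R + 4 no longer applies, and V = 0.
Since T is not a descendant of the intervened variable, it is unaffected.
T = -3 if H >= 5 else 2  [with H=5]  = -3

-3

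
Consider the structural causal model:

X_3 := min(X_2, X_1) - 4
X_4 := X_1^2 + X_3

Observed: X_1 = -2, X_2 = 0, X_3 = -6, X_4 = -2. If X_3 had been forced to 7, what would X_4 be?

11

The intervention breaks the incoming arrows to X_3: X_3 := min(X_2, X_1) - 4 no longer applies, and X_3 = 7.
X_4 = X_1^2 + X_3  [with X_1=-2, X_3=7]  = 11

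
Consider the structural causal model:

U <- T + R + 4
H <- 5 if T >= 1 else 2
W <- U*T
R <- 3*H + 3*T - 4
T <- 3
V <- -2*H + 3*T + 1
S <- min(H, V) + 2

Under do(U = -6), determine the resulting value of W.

-18

Intervening sets U = -6 and removes its equation (U <- T + R + 4).
W = U*T  [with U=-6, T=3]  = -18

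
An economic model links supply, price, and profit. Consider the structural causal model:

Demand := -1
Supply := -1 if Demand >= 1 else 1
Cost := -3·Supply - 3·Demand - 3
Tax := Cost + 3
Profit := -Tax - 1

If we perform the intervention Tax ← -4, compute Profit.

3

Intervening sets Tax = -4 and removes its equation (Tax := Cost + 3).
Profit = -Tax - 1  [with Tax=-4]  = 3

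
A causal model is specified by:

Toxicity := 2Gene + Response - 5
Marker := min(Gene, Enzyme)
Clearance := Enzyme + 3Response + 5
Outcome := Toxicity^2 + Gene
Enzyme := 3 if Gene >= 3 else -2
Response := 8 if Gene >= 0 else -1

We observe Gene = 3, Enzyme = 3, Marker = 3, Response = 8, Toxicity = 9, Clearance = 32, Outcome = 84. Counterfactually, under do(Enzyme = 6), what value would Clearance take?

35

Under do(Enzyme=6), the mechanism Enzyme := 3 if Gene >= 3 else -2 is discarded; Enzyme is fixed at 6.
Response = 8 if Gene >= 0 else -1  [with Gene=3]  = 8
Clearance = Enzyme + 3Response + 5  [with Enzyme=6, Response=8]  = 35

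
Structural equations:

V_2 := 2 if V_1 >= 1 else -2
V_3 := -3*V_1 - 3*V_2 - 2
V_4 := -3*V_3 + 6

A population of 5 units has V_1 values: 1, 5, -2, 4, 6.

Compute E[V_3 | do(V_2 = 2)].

-16.4

Under do(V_2=2), V_2's equation is replaced by V_2=2 for every unit. Per-unit V_3: -11, -23, -2, -20, -26. Mean = -16.4.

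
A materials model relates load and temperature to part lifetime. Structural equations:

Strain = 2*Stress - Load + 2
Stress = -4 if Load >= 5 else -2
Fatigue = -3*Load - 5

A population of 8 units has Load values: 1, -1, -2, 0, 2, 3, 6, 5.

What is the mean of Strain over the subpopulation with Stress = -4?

Observing Stress=-4 restricts to units where Stress's equation naturally yields -4: Load ∈ {6, 5}. In that subpopulation Strain = -12, -11, mean -11.5.

-11.5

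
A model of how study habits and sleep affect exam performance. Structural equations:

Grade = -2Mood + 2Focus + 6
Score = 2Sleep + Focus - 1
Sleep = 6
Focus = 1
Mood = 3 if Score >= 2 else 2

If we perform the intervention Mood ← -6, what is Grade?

Intervening sets Mood = -6 and removes its equation (Mood = 3 if Score >= 2 else 2).
Grade = -2Mood + 2Focus + 6  [with Mood=-6, Focus=1]  = 20

20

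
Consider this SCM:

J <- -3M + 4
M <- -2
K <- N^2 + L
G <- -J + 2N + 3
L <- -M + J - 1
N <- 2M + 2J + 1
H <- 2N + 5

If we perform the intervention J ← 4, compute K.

Under do(J=4), the mechanism J <- -3M + 4 is discarded; J is fixed at 4.
N = 2M + 2J + 1  [with M=-2, J=4]  = 5
L = -M + J - 1  [with M=-2, J=4]  = 5
K = N^2 + L  [with N=5, L=5]  = 30

30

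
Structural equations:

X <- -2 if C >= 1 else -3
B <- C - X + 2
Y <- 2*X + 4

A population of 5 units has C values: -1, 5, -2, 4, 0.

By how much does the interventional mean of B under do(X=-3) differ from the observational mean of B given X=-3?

2.2

The intervention sets X=-3 in all 5 units regardless of C. Recomputing B per unit gives 4, 10, 3, 9, 5; average 6.2.
Conditioning on X=-3 selects the 3 unit(s) with C ∈ {-1, -2, 0}. Their B values: 4, 3, 5. Mean = 4.
Difference = 6.2 − 4 = 2.2.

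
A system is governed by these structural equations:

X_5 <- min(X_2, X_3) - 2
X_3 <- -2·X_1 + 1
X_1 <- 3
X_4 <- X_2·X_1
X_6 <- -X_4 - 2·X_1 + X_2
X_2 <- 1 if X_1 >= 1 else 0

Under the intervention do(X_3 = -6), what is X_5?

-8

do(X_3=-6) replaces the equation X_3 <- -2·X_1 + 1 with the constant X_3 = -6.
X_2 = 1 if X_1 >= 1 else 0  [with X_1=3]  = 1
X_5 = min(X_2, X_3) - 2  [with X_2=1, X_3=-6]  = -8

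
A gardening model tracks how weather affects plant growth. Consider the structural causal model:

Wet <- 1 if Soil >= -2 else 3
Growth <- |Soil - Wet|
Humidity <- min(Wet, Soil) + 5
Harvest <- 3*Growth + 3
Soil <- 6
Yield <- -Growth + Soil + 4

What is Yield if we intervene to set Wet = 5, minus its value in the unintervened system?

4

do(Wet=5) replaces the equation Wet <- 1 if Soil >= -2 else 3 with the constant Wet = 5.
Growth = |Soil - Wet|  [with Soil=6, Wet=5]  = 1
Yield = -Growth + Soil + 4  [with Growth=1, Soil=6]  = 9
Without intervention: Wet = 1 if Soil >= -2 else 3  [with Soil=6]  = 1; Growth = |Soil - Wet|  [with Soil=6, Wet=1]  = 5; Yield = -Growth + Soil + 4  [with Growth=5, Soil=6]  = 5.
Change = 9 − 5 = 4.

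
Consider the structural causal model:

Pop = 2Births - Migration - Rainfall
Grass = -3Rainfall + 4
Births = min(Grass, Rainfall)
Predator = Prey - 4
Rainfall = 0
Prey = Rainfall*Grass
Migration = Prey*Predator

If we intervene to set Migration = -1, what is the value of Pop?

Intervening sets Migration = -1 and removes its equation (Migration = Prey*Predator).
Grass = -3Rainfall + 4  [with Rainfall=0]  = 4
Births = min(Grass, Rainfall)  [with Grass=4, Rainfall=0]  = 0
Pop = 2Births - Migration - Rainfall  [with Births=0, Migration=-1, Rainfall=0]  = 1

1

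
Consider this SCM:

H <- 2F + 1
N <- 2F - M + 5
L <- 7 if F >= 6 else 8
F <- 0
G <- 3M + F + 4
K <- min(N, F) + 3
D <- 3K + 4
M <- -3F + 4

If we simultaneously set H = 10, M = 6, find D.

The joint intervention fixes H = 10, M = 6, removing each variable's own equation.
N = 2F - M + 5  [with F=0, M=6]  = -1
K = min(N, F) + 3  [with N=-1, F=0]  = 2
D = 3K + 4  [with K=2]  = 10

10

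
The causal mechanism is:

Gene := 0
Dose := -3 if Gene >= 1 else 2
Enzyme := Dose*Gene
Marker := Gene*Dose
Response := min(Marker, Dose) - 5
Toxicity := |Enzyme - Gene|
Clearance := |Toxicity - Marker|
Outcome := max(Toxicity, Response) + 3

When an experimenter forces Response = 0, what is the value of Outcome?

do(Response=0) replaces the equation Response := min(Marker, Dose) - 5 with the constant Response = 0.
Dose = -3 if Gene >= 1 else 2  [with Gene=0]  = 2
Enzyme = Dose*Gene  [with Dose=2, Gene=0]  = 0
Toxicity = |Enzyme - Gene|  [with Enzyme=0, Gene=0]  = 0
Outcome = max(Toxicity, Response) + 3  [with Toxicity=0, Response=0]  = 3

3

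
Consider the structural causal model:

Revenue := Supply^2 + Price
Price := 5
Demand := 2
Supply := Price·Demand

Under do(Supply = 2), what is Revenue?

9

The intervention breaks the incoming arrows to Supply: Supply := Price·Demand no longer applies, and Supply = 2.
Revenue = Supply^2 + Price  [with Supply=2, Price=5]  = 9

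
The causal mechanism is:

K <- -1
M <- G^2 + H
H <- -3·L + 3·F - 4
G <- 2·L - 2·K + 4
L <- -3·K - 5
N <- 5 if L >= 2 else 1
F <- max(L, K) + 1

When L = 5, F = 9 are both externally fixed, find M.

264

Setting L = 5, F = 9 by intervention discards those variables' equations.
G = 2·L - 2·K + 4  [with L=5, K=-1]  = 16
H = -3·L + 3·F - 4  [with L=5, F=9]  = 8
M = G^2 + H  [with G=16, H=8]  = 264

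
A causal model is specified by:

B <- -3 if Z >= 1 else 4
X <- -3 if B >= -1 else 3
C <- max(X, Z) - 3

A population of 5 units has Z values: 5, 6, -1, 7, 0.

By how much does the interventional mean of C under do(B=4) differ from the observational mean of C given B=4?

do(B=4) breaks B's dependence on Z. With B=4 fixed, C across the units is 2, 3, -4, 4, -3, mean 0.4.
Conditioning on B=4 selects the 2 unit(s) with Z ∈ {-1, 0}. Their C values: -4, -3. Mean = -3.5.
Difference = 0.4 − (-3.5) = 3.9.

3.9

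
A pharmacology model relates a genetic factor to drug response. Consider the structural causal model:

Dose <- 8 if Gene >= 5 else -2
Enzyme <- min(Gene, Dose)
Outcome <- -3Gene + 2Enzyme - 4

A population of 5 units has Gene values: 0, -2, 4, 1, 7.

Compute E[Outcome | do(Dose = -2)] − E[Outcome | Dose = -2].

do(Dose=-2) breaks Dose's dependence on Gene. With Dose=-2 fixed, Outcome across the units is -8, -2, -20, -11, -29, mean -14.
Observing Dose=-2 restricts to units where Dose's equation naturally yields -2: Gene ∈ {0, -2, 4, 1}. In that subpopulation Outcome = -8, -2, -20, -11, mean -10.25.
Difference = -14 − (-10.25) = -3.75.

-3.75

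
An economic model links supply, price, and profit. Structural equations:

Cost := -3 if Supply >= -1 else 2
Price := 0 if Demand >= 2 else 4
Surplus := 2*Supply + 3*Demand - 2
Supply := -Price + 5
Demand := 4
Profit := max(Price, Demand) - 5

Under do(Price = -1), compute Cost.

-3

Under do(Price=-1), the mechanism Price := 0 if Demand >= 2 else 4 is discarded; Price is fixed at -1.
Supply = -Price + 5  [with Price=-1]  = 6
Cost = -3 if Supply >= -1 else 2  [with Supply=6]  = -3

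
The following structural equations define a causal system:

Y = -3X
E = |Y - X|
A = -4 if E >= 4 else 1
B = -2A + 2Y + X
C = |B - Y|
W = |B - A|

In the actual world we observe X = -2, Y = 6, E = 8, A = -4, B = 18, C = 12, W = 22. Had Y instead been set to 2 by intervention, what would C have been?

8

Under do(Y=2), the mechanism Y = -3X is discarded; Y is fixed at 2.
E = |Y - X|  [with Y=2, X=-2]  = 4
A = -4 if E >= 4 else 1  [with E=4]  = -4
B = -2A + 2Y + X  [with A=-4, Y=2, X=-2]  = 10
C = |B - Y|  [with B=10, Y=2]  = 8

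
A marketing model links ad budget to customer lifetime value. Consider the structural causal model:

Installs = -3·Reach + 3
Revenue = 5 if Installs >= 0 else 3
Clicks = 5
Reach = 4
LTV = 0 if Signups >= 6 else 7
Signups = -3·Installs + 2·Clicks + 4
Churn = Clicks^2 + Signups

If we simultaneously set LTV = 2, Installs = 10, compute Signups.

The joint intervention fixes LTV = 2, Installs = 10, removing each variable's own equation.
Signups = -3·Installs + 2·Clicks + 4  [with Installs=10, Clicks=5]  = -16

-16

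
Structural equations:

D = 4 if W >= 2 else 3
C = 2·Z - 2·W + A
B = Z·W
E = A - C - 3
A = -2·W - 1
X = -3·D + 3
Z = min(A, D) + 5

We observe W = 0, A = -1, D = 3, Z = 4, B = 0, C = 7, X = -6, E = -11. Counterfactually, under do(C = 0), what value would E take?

-4

Intervening sets C = 0 and removes its equation (C = 2·Z - 2·W + A).
A = -2·W - 1  [with W=0]  = -1
E = A - C - 3  [with A=-1, C=0]  = -4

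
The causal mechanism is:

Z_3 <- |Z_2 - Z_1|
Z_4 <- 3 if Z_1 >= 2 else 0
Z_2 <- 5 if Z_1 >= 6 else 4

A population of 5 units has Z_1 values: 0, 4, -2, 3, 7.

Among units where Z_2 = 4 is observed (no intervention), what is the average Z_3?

Conditioning on Z_2=4 selects the 4 unit(s) with Z_1 ∈ {0, 4, -2, 3}. Their Z_3 values: 4, 0, 6, 1. Mean = 2.75.

2.75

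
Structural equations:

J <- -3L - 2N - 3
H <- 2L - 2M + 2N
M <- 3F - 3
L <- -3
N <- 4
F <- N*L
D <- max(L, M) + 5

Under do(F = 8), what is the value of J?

-2

The intervention breaks the incoming arrows to F: F <- N*L no longer applies, and F = 8.
J is not downstream of the intervention, so its value is determined by the original equations.
J = -3L - 2N - 3  [with L=-3, N=4]  = -2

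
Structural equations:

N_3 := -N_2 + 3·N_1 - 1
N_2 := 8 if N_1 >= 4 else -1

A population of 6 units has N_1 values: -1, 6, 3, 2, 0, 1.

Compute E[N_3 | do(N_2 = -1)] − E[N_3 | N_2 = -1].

Under do(N_2=-1), N_2's equation is replaced by N_2=-1 for every unit. Per-unit N_3: -3, 18, 9, 6, 0, 3. Mean = 5.5.
E[N_3|N_2=-1] averages over only the 5 units with N_2=-1 (N_1 = -1, 3, 2, 0, 1): N_3 = -3, 9, 6, 0, 3, mean 3.
Difference = 5.5 − 3 = 2.5.

2.5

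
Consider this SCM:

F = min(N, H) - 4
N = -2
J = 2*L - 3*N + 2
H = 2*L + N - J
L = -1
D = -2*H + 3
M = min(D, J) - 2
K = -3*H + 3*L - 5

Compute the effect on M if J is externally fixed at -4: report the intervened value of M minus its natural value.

The intervention breaks the incoming arrows to J: J = 2*L - 3*N + 2 no longer applies, and J = -4.
H = 2*L + N - J  [with L=-1, N=-2, J=-4]  = 0
D = -2*H + 3  [with H=0]  = 3
M = min(D, J) - 2  [with D=3, J=-4]  = -6
Without intervention: J = 2*L - 3*N + 2  [with L=-1, N=-2]  = 6; H = 2*L + N - J  [with L=-1, N=-2, J=6]  = -10; D = -2*H + 3  [with H=-10]  = 23; M = min(D, J) - 2  [with D=23, J=6]  = 4.
Change = -6 − 4 = -10.

-10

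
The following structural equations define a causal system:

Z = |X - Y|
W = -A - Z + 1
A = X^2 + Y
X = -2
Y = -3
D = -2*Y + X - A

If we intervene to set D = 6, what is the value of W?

-1

The intervention breaks the incoming arrows to D: D = -2*Y + X - A no longer applies, and D = 6.
Since W is not a descendant of the intervened variable, it is unaffected.
Z = |X - Y|  [with X=-2, Y=-3]  = 1
A = X^2 + Y  [with X=-2, Y=-3]  = 1
W = -A - Z + 1  [with A=1, Z=1]  = -1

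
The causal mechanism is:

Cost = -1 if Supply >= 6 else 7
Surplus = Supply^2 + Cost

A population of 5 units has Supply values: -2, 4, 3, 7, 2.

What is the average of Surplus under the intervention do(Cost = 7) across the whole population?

23.4

The intervention sets Cost=7 in all 5 units regardless of Supply. Recomputing Surplus per unit gives 11, 23, 16, 56, 11; average 23.4.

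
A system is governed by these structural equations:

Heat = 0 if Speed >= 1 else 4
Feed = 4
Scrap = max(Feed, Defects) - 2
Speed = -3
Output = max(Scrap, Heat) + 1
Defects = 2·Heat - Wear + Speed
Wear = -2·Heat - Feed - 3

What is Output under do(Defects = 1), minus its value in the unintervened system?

Under do(Defects=1), the mechanism Defects = 2·Heat - Wear + Speed is discarded; Defects is fixed at 1.
Heat = 0 if Speed >= 1 else 4  [with Speed=-3]  = 4
Scrap = max(Feed, Defects) - 2  [with Feed=4, Defects=1]  = 2
Output = max(Scrap, Heat) + 1  [with Scrap=2, Heat=4]  = 5
Without intervention: Heat = 0 if Speed >= 1 else 4  [with Speed=-3]  = 4; Wear = -2·Heat - Feed - 3  [with Heat=4, Feed=4]  = -15; Defects = 2·Heat - Wear + Speed  [with Heat=4, Wear=-15, Speed=-3]  = 20; Scrap = max(Feed, Defects) - 2  [with Feed=4, Defects=20]  = 18; Output = max(Scrap, Heat) + 1  [with Scrap=18, Heat=4]  = 19.
Change = 5 − 19 = -14.

-14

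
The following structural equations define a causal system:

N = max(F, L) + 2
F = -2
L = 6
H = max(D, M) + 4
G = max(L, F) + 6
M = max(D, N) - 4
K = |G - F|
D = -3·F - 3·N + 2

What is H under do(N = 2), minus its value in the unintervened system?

The intervention breaks the incoming arrows to N: N = max(F, L) + 2 no longer applies, and N = 2.
D = -3·F - 3·N + 2  [with F=-2, N=2]  = 2
M = max(D, N) - 4  [with D=2, N=2]  = -2
H = max(D, M) + 4  [with D=2, M=-2]  = 6
Without intervention: N = max(F, L) + 2  [with F=-2, L=6]  = 8; D = -3·F - 3·N + 2  [with F=-2, N=8]  = -16; M = max(D, N) - 4  [with D=-16, N=8]  = 4; H = max(D, M) + 4  [with D=-16, M=4]  = 8.
Change = 6 − 8 = -2.

-2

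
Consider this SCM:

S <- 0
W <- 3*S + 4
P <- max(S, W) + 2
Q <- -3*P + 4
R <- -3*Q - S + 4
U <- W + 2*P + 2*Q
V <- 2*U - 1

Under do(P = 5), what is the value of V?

-17

The intervention breaks the incoming arrows to P: P <- max(S, W) + 2 no longer applies, and P = 5.
W = 3*S + 4  [with S=0]  = 4
Q = -3*P + 4  [with P=5]  = -11
U = W + 2*P + 2*Q  [with W=4, P=5, Q=-11]  = -8
V = 2*U - 1  [with U=-8]  = -17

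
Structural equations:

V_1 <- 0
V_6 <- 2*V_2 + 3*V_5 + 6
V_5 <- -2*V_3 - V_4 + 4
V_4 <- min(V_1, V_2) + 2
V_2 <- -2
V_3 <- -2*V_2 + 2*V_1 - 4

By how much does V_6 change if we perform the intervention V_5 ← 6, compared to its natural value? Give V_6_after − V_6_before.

The intervention breaks the incoming arrows to V_5: V_5 <- -2*V_3 - V_4 + 4 no longer applies, and V_5 = 6.
V_6 = 2*V_2 + 3*V_5 + 6  [with V_2=-2, V_5=6]  = 20
Without intervention: V_3 = -2*V_2 + 2*V_1 - 4  [with V_2=-2, V_1=0]  = 0; V_4 = min(V_1, V_2) + 2  [with V_1=0, V_2=-2]  = 0; V_5 = -2*V_3 - V_4 + 4  [with V_3=0, V_4=0]  = 4; V_6 = 2*V_2 + 3*V_5 + 6  [with V_2=-2, V_5=4]  = 14.
Change = 20 − 14 = 6.

6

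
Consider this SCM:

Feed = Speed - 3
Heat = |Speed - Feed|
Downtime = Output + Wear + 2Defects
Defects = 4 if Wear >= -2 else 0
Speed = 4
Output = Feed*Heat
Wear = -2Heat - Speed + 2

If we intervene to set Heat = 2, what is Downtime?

-4

The intervention breaks the incoming arrows to Heat: Heat = |Speed - Feed| no longer applies, and Heat = 2.
Feed = Speed - 3  [with Speed=4]  = 1
Wear = -2Heat - Speed + 2  [with Heat=2, Speed=4]  = -6
Defects = 4 if Wear >= -2 else 0  [with Wear=-6]  = 0
Output = Feed*Heat  [with Feed=1, Heat=2]  = 2
Downtime = Output + Wear + 2Defects  [with Output=2, Wear=-6, Defects=0]  = -4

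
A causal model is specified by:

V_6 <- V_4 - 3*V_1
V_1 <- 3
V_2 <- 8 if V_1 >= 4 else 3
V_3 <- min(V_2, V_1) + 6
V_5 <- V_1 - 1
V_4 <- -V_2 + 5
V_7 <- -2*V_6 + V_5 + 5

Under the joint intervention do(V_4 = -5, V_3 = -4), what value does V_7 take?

The joint intervention fixes V_4 = -5, V_3 = -4, removing each variable's own equation.
V_5 = V_1 - 1  [with V_1=3]  = 2
V_6 = V_4 - 3*V_1  [with V_4=-5, V_1=3]  = -14
V_7 = -2*V_6 + V_5 + 5  [with V_6=-14, V_5=2]  = 35

35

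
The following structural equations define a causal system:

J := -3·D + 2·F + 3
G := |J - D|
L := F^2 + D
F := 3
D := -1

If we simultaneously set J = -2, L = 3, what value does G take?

The joint intervention fixes J = -2, L = 3, removing each variable's own equation.
G = |J - D|  [with J=-2, D=-1]  = 1

1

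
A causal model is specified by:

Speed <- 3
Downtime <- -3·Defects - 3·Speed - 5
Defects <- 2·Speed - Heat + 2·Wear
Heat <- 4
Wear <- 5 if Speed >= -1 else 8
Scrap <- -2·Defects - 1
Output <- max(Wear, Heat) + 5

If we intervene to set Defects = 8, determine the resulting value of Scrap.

Intervening sets Defects = 8 and removes its equation (Defects <- 2·Speed - Heat + 2·Wear).
Scrap = -2·Defects - 1  [with Defects=8]  = -17

-17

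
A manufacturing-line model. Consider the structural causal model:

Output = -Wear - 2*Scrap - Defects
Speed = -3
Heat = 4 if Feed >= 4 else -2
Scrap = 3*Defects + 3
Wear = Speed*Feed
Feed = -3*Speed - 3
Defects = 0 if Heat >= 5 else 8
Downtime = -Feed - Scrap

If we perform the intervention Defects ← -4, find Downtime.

do(Defects=-4) replaces the equation Defects = 0 if Heat >= 5 else 8 with the constant Defects = -4.
Feed = -3*Speed - 3  [with Speed=-3]  = 6
Scrap = 3*Defects + 3  [with Defects=-4]  = -9
Downtime = -Feed - Scrap  [with Feed=6, Scrap=-9]  = 3

3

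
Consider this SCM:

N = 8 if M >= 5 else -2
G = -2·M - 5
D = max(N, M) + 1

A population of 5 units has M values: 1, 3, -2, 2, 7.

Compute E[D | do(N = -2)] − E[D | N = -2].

1.2

do(N=-2) breaks N's dependence on M. With N=-2 fixed, D across the units is 2, 4, -1, 3, 8, mean 3.2.
Observing N=-2 restricts to units where N's equation naturally yields -2: M ∈ {1, 3, -2, 2}. In that subpopulation D = 2, 4, -1, 3, mean 2.
Difference = 3.2 − 2 = 1.2.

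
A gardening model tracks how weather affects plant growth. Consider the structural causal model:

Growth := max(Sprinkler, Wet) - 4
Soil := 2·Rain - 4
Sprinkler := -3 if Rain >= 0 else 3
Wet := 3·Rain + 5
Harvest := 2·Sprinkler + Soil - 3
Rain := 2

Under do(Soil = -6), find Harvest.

The intervention breaks the incoming arrows to Soil: Soil := 2·Rain - 4 no longer applies, and Soil = -6.
Sprinkler = -3 if Rain >= 0 else 3  [with Rain=2]  = -3
Harvest = 2·Sprinkler + Soil - 3  [with Sprinkler=-3, Soil=-6]  = -15

-15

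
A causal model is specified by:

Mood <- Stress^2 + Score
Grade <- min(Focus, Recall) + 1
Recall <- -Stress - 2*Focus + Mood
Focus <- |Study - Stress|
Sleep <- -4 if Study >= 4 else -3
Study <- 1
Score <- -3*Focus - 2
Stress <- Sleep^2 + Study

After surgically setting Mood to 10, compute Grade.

-17

Intervening sets Mood = 10 and removes its equation (Mood <- Stress^2 + Score).
Sleep = -4 if Study >= 4 else -3  [with Study=1]  = -3
Stress = Sleep^2 + Study  [with Sleep=-3, Study=1]  = 10
Focus = |Study - Stress|  [with Study=1, Stress=10]  = 9
Recall = -Stress - 2*Focus + Mood  [with Stress=10, Focus=9, Mood=10]  = -18
Grade = min(Focus, Recall) + 1  [with Focus=9, Recall=-18]  = -17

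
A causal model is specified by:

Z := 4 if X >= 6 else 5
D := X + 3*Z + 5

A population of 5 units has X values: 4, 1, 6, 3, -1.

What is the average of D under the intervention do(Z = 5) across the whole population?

The intervention sets Z=5 in all 5 units regardless of X. Recomputing D per unit gives 24, 21, 26, 23, 19; average 22.6.

22.6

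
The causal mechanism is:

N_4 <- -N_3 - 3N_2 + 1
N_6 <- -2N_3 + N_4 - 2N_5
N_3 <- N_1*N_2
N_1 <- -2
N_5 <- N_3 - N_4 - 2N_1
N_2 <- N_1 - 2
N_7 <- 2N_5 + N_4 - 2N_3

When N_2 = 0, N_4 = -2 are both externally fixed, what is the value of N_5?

Setting N_2 = 0, N_4 = -2 by intervention discards those variables' equations.
N_3 = N_1*N_2  [with N_1=-2, N_2=0]  = 0
N_5 = N_3 - N_4 - 2N_1  [with N_3=0, N_4=-2, N_1=-2]  = 6

6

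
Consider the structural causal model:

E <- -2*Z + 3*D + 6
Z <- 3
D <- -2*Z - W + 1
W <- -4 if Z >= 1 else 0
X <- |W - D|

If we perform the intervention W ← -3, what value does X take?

Under do(W=-3), the mechanism W <- -4 if Z >= 1 else 0 is discarded; W is fixed at -3.
D = -2*Z - W + 1  [with Z=3, W=-3]  = -2
X = |W - D|  [with W=-3, D=-2]  = 1

1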